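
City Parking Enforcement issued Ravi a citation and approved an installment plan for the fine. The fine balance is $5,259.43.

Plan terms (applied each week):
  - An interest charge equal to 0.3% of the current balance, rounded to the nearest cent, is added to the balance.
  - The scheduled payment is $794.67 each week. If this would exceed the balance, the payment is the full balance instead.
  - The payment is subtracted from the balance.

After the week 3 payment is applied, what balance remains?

Week 1: $5,259.43 +$15.78 interest = $5,275.21; pay $794.67 → $4,480.54
Week 2: $4,480.54 +$13.44 interest = $4,493.98; pay $794.67 → $3,699.31
Week 3: $3,699.31 +$11.10 interest = $3,710.41; pay $794.67 → $2,915.74

$2,915.74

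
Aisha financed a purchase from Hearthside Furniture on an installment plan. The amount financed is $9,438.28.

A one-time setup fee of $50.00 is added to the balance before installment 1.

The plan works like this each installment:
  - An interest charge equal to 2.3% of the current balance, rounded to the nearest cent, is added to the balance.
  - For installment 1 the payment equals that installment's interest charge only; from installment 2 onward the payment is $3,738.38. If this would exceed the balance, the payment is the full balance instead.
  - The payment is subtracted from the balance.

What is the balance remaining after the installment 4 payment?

Installment 1: opening $9,488.28; interest $218.23 → $9,706.51; payment $218.23; balance $9,488.28
Installment 2: opening $9,488.28; interest $218.23 → $9,706.51; payment $3,738.38; balance $5,968.13
Installment 3: opening $5,968.13; interest $137.27 → $6,105.40; payment $3,738.38; balance $2,367.02
Installment 4: opening $2,367.02; interest $54.44 → $2,421.46; payment $2,421.46; balance $0.00

$0.00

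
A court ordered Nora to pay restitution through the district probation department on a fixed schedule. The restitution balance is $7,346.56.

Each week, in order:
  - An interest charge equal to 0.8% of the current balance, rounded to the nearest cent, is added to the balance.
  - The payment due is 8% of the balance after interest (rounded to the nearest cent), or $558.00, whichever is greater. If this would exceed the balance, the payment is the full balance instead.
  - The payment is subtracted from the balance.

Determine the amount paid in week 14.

Week 1: opening $7,346.56; interest $58.77 → $7,405.33; payment $592.43; balance $6,812.90
Week 2: opening $6,812.90; interest $54.50 → $6,867.40; payment $558.00; balance $6,309.40
Week 3: opening $6,309.40; interest $50.48 → $6,359.88; payment $558.00; balance $5,801.88
Week 4: opening $5,801.88; interest $46.42 → $5,848.30; payment $558.00; balance $5,290.30
Week 5: opening $5,290.30; interest $42.32 → $5,332.62; payment $558.00; balance $4,774.62
Week 6: opening $4,774.62; interest $38.20 → $4,812.82; payment $558.00; balance $4,254.82
Week 7: opening $4,254.82; interest $34.04 → $4,288.86; payment $558.00; balance $3,730.86
Week 8: opening $3,730.86; interest $29.85 → $3,760.71; payment $558.00; balance $3,202.71
Week 9: opening $3,202.71; interest $25.62 → $3,228.33; payment $558.00; balance $2,670.33
Week 10: opening $2,670.33; interest $21.36 → $2,691.69; payment $558.00; balance $2,133.69
Week 11: opening $2,133.69; interest $17.07 → $2,150.76; payment $558.00; balance $1,592.76
Week 12: opening $1,592.76; interest $12.74 → $1,605.50; payment $558.00; balance $1,047.50
Week 13: opening $1,047.50; interest $8.38 → $1,055.88; payment $558.00; balance $497.88
Week 14: opening $497.88; interest $3.98 → $501.86; payment $501.86; balance $0.00

$501.86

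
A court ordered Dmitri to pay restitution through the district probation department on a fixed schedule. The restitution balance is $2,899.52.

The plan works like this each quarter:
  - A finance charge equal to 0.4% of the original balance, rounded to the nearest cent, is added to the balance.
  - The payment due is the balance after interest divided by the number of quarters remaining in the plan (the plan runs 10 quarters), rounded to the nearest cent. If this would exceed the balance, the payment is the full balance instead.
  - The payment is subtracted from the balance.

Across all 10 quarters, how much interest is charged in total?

$116.00

Quarter 1: opening $2,899.52; interest $11.60 → $2,911.12; payment $291.11; balance $2,620.01
Quarter 2: opening $2,620.01; interest $11.60 → $2,631.61; payment $292.40; balance $2,339.21
Quarter 3: opening $2,339.21; interest $11.60 → $2,350.81; payment $293.85; balance $2,056.96
Quarter 4: opening $2,056.96; interest $11.60 → $2,068.56; payment $295.51; balance $1,773.05
Quarter 5: opening $1,773.05; interest $11.60 → $1,784.65; payment $297.44; balance $1,487.21
Quarter 6: opening $1,487.21; interest $11.60 → $1,498.81; payment $299.76; balance $1,199.05
Quarter 7: opening $1,199.05; interest $11.60 → $1,210.65; payment $302.66; balance $907.99
Quarter 8: opening $907.99; interest $11.60 → $919.59; payment $306.53; balance $613.06
Quarter 9: opening $613.06; interest $11.60 → $624.66; payment $312.33; balance $312.33
Quarter 10: opening $312.33; interest $11.60 → $323.93; payment $323.93; balance $0.00
Total interest: $11.60 + $11.60 + $11.60 + $11.60 + $11.60 + $11.60 + $11.60 + $11.60 + $11.60 + $11.60 = $116.00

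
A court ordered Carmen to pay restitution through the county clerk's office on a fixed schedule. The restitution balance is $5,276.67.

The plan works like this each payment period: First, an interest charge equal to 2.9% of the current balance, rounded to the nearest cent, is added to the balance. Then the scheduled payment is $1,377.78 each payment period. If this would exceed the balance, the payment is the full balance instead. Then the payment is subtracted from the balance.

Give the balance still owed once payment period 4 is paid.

$160.39

Payment period 1: opening $5,276.67; interest $153.02 → $5,429.69; payment $1,377.78; balance $4,051.91
Payment period 2: opening $4,051.91; interest $117.51 → $4,169.42; payment $1,377.78; balance $2,791.64
Payment period 3: opening $2,791.64; interest $80.96 → $2,872.60; payment $1,377.78; balance $1,494.82
Payment period 4: opening $1,494.82; interest $43.35 → $1,538.17; payment $1,377.78; balance $160.39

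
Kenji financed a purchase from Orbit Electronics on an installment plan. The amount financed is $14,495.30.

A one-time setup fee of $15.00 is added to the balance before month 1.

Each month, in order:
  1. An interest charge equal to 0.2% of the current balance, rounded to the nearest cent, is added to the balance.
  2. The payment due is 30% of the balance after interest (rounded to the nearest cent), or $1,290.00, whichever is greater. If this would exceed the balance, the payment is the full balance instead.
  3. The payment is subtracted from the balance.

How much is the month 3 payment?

$2,145.84

Month 1: $14,510.30 +$29.02 interest = $14,539.32; pay $4,361.80 → $10,177.52
Month 2: $10,177.52 +$20.36 interest = $10,197.88; pay $3,059.36 → $7,138.52
Month 3: $7,138.52 +$14.28 interest = $7,152.80; pay $2,145.84 → $5,006.96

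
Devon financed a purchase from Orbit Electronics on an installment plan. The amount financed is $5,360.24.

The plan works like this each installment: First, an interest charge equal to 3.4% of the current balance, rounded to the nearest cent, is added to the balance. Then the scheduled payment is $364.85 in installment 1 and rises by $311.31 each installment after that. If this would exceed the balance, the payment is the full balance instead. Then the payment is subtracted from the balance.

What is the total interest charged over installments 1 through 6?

Installment 1: $5,360.24 +$182.25 interest = $5,542.49; pay $364.85 → $5,177.64
Installment 2: $5,177.64 +$176.04 interest = $5,353.68; pay $676.16 → $4,677.52
Installment 3: $4,677.52 +$159.04 interest = $4,836.56; pay $987.47 → $3,849.09
Installment 4: $3,849.09 +$130.87 interest = $3,979.96; pay $1,298.78 → $2,681.18
Installment 5: $2,681.18 +$91.16 interest = $2,772.34; pay $1,610.09 → $1,162.25
Installment 6: $1,162.25 +$39.52 interest = $1,201.77; pay $1,201.77 → $0.00
Total interest: $182.25 + $176.04 + $159.04 + $130.87 + $91.16 + $39.52 = $778.88

$778.88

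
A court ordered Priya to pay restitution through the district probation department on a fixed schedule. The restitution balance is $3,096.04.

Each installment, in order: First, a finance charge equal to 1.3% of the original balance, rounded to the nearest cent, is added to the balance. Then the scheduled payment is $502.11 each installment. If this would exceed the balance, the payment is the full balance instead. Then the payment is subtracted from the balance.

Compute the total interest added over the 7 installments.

Installment 1: opening $3,096.04; interest $40.25 → $3,136.29; payment $502.11; balance $2,634.18
Installment 2: opening $2,634.18; interest $40.25 → $2,674.43; payment $502.11; balance $2,172.32
Installment 3: opening $2,172.32; interest $40.25 → $2,212.57; payment $502.11; balance $1,710.46
Installment 4: opening $1,710.46; interest $40.25 → $1,750.71; payment $502.11; balance $1,248.60
Installment 5: opening $1,248.60; interest $40.25 → $1,288.85; payment $502.11; balance $786.74
Installment 6: opening $786.74; interest $40.25 → $826.99; payment $502.11; balance $324.88
Installment 7: opening $324.88; interest $40.25 → $365.13; payment $365.13; balance $0.00
Total interest: $40.25 + $40.25 + $40.25 + $40.25 + $40.25 + $40.25 + $40.25 = $281.75

$281.75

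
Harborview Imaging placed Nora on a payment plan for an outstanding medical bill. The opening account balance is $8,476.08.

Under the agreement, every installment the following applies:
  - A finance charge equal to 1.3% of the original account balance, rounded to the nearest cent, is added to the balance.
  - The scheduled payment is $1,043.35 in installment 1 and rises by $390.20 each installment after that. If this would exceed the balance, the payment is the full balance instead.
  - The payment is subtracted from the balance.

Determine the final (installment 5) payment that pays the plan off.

$2,512.43

Installment 1: opening $8,476.08; interest $110.19 → $8,586.27; payment $1,043.35; balance $7,542.92
Installment 2: opening $7,542.92; interest $110.19 → $7,653.11; payment $1,433.55; balance $6,219.56
Installment 3: opening $6,219.56; interest $110.19 → $6,329.75; payment $1,823.75; balance $4,506.00
Installment 4: opening $4,506.00; interest $110.19 → $4,616.19; payment $2,213.95; balance $2,402.24
Installment 5: opening $2,402.24; interest $110.19 → $2,512.43; payment $2,512.43; balance $0.00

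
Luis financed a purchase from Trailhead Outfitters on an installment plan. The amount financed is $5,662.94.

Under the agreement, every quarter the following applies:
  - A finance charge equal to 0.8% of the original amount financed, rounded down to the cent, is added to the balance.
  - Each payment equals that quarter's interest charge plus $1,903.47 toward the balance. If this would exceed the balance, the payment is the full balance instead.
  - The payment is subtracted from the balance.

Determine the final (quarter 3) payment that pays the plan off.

Quarter 1: opening $5,662.94; interest $45.30 → $5,708.24; payment $1,948.77; balance $3,759.47
Quarter 2: opening $3,759.47; interest $45.30 → $3,804.77; payment $1,948.77; balance $1,856.00
Quarter 3: opening $1,856.00; interest $45.30 → $1,901.30; payment $1,901.30; balance $0.00

$1,901.30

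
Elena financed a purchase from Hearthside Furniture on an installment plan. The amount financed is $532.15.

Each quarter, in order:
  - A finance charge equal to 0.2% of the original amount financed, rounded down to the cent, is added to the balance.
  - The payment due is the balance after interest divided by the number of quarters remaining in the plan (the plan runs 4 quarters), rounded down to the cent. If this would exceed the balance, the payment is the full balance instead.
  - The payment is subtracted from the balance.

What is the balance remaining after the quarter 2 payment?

$267.32

Quarter 1: $532.15 +$1.06 interest = $533.21; pay $133.30 → $399.91
Quarter 2: $399.91 +$1.06 interest = $400.97; pay $133.65 → $267.32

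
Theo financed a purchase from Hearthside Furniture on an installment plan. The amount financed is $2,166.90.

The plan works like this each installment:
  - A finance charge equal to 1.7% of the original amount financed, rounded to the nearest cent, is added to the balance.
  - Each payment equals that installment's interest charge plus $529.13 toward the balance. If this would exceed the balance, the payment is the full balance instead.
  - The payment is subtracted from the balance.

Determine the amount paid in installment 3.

Installment 1: $2,166.90 +$36.84 interest = $2,203.74; pay $565.97 → $1,637.77
Installment 2: $1,637.77 +$36.84 interest = $1,674.61; pay $565.97 → $1,108.64
Installment 3: $1,108.64 +$36.84 interest = $1,145.48; pay $565.97 → $579.51

$565.97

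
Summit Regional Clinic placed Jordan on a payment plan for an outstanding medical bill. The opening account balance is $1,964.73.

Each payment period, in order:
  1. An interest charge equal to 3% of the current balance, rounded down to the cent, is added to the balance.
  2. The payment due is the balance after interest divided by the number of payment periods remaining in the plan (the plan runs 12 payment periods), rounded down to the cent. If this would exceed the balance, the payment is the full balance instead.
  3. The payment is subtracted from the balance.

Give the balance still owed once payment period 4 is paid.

# | Opening | Interest | Payment | End bal
1 | $1,964.73 | $58.94 | $168.63 | $1,855.04
2 | $1,855.04 | $55.65 | $173.69 | $1,737.00
3 | $1,737.00 | $52.11 | $178.91 | $1,610.20
4 | $1,610.20 | $48.30 | $184.27 | $1,474.23

$1,474.23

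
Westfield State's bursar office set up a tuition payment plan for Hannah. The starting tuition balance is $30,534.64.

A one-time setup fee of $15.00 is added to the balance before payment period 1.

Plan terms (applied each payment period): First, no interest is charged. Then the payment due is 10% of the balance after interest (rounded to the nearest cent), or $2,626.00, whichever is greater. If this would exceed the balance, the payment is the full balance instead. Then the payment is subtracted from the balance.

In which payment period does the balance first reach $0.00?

12

Payment period 1: opening $30,549.64; payment $3,054.96; balance $27,494.68
Payment period 2: opening $27,494.68; payment $2,749.47; balance $24,745.21
Payment period 3: opening $24,745.21; payment $2,626.00; balance $22,119.21
Payment period 4: opening $22,119.21; payment $2,626.00; balance $19,493.21
Payment period 5: opening $19,493.21; payment $2,626.00; balance $16,867.21
Payment period 6: opening $16,867.21; payment $2,626.00; balance $14,241.21
Payment period 7: opening $14,241.21; payment $2,626.00; balance $11,615.21
Payment period 8: opening $11,615.21; payment $2,626.00; balance $8,989.21
Payment period 9: opening $8,989.21; payment $2,626.00; balance $6,363.21
Payment period 10: opening $6,363.21; payment $2,626.00; balance $3,737.21
Payment period 11: opening $3,737.21; payment $2,626.00; balance $1,111.21
Payment period 12: opening $1,111.21; payment $1,111.21; balance $0.00
Balance reaches $0.00 in payment period 12.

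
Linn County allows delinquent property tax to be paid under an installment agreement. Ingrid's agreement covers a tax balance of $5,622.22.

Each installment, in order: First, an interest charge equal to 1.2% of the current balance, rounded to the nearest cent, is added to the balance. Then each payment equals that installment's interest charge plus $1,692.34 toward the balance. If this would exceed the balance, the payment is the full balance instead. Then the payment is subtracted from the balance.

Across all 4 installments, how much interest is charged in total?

$148.02

# | Opening | Interest | Payment | End bal
1 | $5,622.22 | $67.47 | $1,759.81 | $3,929.88
2 | $3,929.88 | $47.16 | $1,739.50 | $2,237.54
3 | $2,237.54 | $26.85 | $1,719.19 | $545.20
4 | $545.20 | $6.54 | $551.74 | $0.00
Total interest: $67.47 + $47.16 + $26.85 + $6.54 = $148.02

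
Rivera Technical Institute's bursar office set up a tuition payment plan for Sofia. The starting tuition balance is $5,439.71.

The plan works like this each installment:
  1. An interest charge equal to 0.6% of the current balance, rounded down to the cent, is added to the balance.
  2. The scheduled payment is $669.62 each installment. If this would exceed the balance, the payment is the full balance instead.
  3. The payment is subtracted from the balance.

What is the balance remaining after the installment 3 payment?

$3,517.26

Installment 1: $5,439.71 +$32.63 interest = $5,472.34; pay $669.62 → $4,802.72
Installment 2: $4,802.72 +$28.81 interest = $4,831.53; pay $669.62 → $4,161.91
Installment 3: $4,161.91 +$24.97 interest = $4,186.88; pay $669.62 → $3,517.26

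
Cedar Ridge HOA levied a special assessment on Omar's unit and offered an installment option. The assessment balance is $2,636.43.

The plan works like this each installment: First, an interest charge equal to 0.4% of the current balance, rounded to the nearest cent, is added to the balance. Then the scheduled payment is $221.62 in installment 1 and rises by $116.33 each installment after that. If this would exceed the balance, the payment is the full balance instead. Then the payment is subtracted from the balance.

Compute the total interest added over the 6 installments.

$41.21

Installment 1: opening $2,636.43; interest $10.55 → $2,646.98; payment $221.62; balance $2,425.36
Installment 2: opening $2,425.36; interest $9.70 → $2,435.06; payment $337.95; balance $2,097.11
Installment 3: opening $2,097.11; interest $8.39 → $2,105.50; payment $454.28; balance $1,651.22
Installment 4: opening $1,651.22; interest $6.60 → $1,657.82; payment $570.61; balance $1,087.21
Installment 5: opening $1,087.21; interest $4.35 → $1,091.56; payment $686.94; balance $404.62
Installment 6: opening $404.62; interest $1.62 → $406.24; payment $406.24; balance $0.00
Total interest: $10.55 + $9.70 + $8.39 + $6.60 + $4.35 + $1.62 = $41.21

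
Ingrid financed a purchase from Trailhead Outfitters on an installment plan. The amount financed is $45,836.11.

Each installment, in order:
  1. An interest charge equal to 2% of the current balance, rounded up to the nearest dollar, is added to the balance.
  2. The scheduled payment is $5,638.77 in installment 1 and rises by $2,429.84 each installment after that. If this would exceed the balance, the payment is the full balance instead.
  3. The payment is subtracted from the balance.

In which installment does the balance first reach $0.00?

Installment 1: $45,836.11 +$917.00 interest = $46,753.11; pay $5,638.77 → $41,114.34
Installment 2: $41,114.34 +$823.00 interest = $41,937.34; pay $8,068.61 → $33,868.73
Installment 3: $33,868.73 +$678.00 interest = $34,546.73; pay $10,498.45 → $24,048.28
Installment 4: $24,048.28 +$481.00 interest = $24,529.28; pay $12,928.29 → $11,600.99
Installment 5: $11,600.99 +$233.00 interest = $11,833.99; pay $11,833.99 → $0.00
Balance reaches $0.00 in installment 5.

5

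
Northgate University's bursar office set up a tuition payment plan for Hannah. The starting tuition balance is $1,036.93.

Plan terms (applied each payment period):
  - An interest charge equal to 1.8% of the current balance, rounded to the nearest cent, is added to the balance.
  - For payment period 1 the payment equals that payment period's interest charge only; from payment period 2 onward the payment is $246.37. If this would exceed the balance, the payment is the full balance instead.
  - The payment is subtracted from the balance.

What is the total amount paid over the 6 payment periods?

$1,107.18

Payment period 1: opening $1,036.93; interest $18.66 → $1,055.59; payment $18.66; balance $1,036.93
Payment period 2: opening $1,036.93; interest $18.66 → $1,055.59; payment $246.37; balance $809.22
Payment period 3: opening $809.22; interest $14.57 → $823.79; payment $246.37; balance $577.42
Payment period 4: opening $577.42; interest $10.39 → $587.81; payment $246.37; balance $341.44
Payment period 5: opening $341.44; interest $6.15 → $347.59; payment $246.37; balance $101.22
Payment period 6: opening $101.22; interest $1.82 → $103.04; payment $103.04; balance $0.00
Total paid: $1,107.18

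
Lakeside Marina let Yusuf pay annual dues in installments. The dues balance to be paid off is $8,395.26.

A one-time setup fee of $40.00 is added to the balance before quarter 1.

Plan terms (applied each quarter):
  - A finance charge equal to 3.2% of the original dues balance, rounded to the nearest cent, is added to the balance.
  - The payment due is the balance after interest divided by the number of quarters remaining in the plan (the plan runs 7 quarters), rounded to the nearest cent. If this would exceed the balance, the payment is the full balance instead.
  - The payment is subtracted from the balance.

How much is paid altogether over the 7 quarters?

$10,315.81

Quarter 1: opening $8,435.26; interest $268.65 → $8,703.91; payment $1,243.42; balance $7,460.49
Quarter 2: opening $7,460.49; interest $268.65 → $7,729.14; payment $1,288.19; balance $6,440.95
Quarter 3: opening $6,440.95; interest $268.65 → $6,709.60; payment $1,341.92; balance $5,367.68
Quarter 4: opening $5,367.68; interest $268.65 → $5,636.33; payment $1,409.08; balance $4,227.25
Quarter 5: opening $4,227.25; interest $268.65 → $4,495.90; payment $1,498.63; balance $2,997.27
Quarter 6: opening $2,997.27; interest $268.65 → $3,265.92; payment $1,632.96; balance $1,632.96
Quarter 7: opening $1,632.96; interest $268.65 → $1,901.61; payment $1,901.61; balance $0.00
Total paid: $10,315.81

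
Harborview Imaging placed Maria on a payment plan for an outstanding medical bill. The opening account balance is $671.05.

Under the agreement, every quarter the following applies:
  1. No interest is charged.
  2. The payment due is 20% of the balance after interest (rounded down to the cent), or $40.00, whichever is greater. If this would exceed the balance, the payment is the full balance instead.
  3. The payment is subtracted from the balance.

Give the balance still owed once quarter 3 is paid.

# | Opening | Payment | End bal
1 | $671.05 | $134.21 | $536.84
2 | $536.84 | $107.36 | $429.48
3 | $429.48 | $85.89 | $343.59

$343.59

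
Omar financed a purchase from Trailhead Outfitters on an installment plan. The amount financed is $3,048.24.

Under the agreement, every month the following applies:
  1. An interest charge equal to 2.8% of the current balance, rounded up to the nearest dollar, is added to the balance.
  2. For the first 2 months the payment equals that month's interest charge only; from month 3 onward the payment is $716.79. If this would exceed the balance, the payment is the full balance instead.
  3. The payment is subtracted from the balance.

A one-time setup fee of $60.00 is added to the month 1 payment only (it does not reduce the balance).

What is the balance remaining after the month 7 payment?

$0.00

# | Opening | Interest | Payment | Fee | End bal
1 | $3,048.24 | $86.00 | $86.00 | $60.00 | $3,048.24
2 | $3,048.24 | $86.00 | $86.00 | — | $3,048.24
3 | $3,048.24 | $86.00 | $716.79 | — | $2,417.45
4 | $2,417.45 | $68.00 | $716.79 | — | $1,768.66
5 | $1,768.66 | $50.00 | $716.79 | — | $1,101.87
6 | $1,101.87 | $31.00 | $716.79 | — | $416.08
7 | $416.08 | $12.00 | $428.08 | — | $0.00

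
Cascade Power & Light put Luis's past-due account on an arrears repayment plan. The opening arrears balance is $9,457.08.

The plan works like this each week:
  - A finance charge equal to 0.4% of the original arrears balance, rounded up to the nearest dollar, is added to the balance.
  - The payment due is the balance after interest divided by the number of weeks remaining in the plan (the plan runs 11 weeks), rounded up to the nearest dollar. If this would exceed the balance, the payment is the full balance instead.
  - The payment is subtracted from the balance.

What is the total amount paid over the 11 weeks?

Week 1: $9,457.08 +$38.00 interest = $9,495.08; pay $864.00 → $8,631.08
Week 2: $8,631.08 +$38.00 interest = $8,669.08; pay $867.00 → $7,802.08
Week 3: $7,802.08 +$38.00 interest = $7,840.08; pay $872.00 → $6,968.08
Week 4: $6,968.08 +$38.00 interest = $7,006.08; pay $876.00 → $6,130.08
Week 5: $6,130.08 +$38.00 interest = $6,168.08; pay $882.00 → $5,286.08
Week 6: $5,286.08 +$38.00 interest = $5,324.08; pay $888.00 → $4,436.08
Week 7: $4,436.08 +$38.00 interest = $4,474.08; pay $895.00 → $3,579.08
Week 8: $3,579.08 +$38.00 interest = $3,617.08; pay $905.00 → $2,712.08
Week 9: $2,712.08 +$38.00 interest = $2,750.08; pay $917.00 → $1,833.08
Week 10: $1,833.08 +$38.00 interest = $1,871.08; pay $936.00 → $935.08
Week 11: $935.08 +$38.00 interest = $973.08; pay $973.08 → $0.00
Total paid: $9,875.08

$9,875.08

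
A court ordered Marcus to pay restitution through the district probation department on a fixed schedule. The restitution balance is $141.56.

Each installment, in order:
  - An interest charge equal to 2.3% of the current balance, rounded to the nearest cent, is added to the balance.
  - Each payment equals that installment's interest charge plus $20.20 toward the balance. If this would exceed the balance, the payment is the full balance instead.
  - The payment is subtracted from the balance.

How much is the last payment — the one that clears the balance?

$0.16

# | Opening | Interest | Payment | End bal
1 | $141.56 | $3.26 | $23.46 | $121.36
2 | $121.36 | $2.79 | $22.99 | $101.16
3 | $101.16 | $2.33 | $22.53 | $80.96
4 | $80.96 | $1.86 | $22.06 | $60.76
5 | $60.76 | $1.40 | $21.60 | $40.56
6 | $40.56 | $0.93 | $21.13 | $20.36
7 | $20.36 | $0.47 | $20.67 | $0.16
8 | $0.16 | $0.00 | $0.16 | $0.00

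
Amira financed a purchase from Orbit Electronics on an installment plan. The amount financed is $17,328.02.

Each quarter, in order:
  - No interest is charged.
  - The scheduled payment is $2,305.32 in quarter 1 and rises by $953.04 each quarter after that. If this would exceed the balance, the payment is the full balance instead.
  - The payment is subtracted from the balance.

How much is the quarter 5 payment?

# | Opening | Payment | End bal
1 | $17,328.02 | $2,305.32 | $15,022.70
2 | $15,022.70 | $3,258.36 | $11,764.34
3 | $11,764.34 | $4,211.40 | $7,552.94
4 | $7,552.94 | $5,164.44 | $2,388.50
5 | $2,388.50 | $2,388.50 | $0.00

$2,388.50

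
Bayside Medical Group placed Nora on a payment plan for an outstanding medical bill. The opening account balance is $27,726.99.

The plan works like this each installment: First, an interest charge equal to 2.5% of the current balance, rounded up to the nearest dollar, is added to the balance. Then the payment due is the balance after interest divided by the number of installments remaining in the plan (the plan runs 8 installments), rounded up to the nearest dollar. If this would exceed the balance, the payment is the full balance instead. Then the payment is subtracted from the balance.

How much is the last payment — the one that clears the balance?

Installment 1: opening $27,726.99; interest $694.00 → $28,420.99; payment $3,553.00; balance $24,867.99
Installment 2: opening $24,867.99; interest $622.00 → $25,489.99; payment $3,642.00; balance $21,847.99
Installment 3: opening $21,847.99; interest $547.00 → $22,394.99; payment $3,733.00; balance $18,661.99
Installment 4: opening $18,661.99; interest $467.00 → $19,128.99; payment $3,826.00; balance $15,302.99
Installment 5: opening $15,302.99; interest $383.00 → $15,685.99; payment $3,922.00; balance $11,763.99
Installment 6: opening $11,763.99; interest $295.00 → $12,058.99; payment $4,020.00; balance $8,038.99
Installment 7: opening $8,038.99; interest $201.00 → $8,239.99; payment $4,120.00; balance $4,119.99
Installment 8: opening $4,119.99; interest $103.00 → $4,222.99; payment $4,222.99; balance $0.00

$4,222.99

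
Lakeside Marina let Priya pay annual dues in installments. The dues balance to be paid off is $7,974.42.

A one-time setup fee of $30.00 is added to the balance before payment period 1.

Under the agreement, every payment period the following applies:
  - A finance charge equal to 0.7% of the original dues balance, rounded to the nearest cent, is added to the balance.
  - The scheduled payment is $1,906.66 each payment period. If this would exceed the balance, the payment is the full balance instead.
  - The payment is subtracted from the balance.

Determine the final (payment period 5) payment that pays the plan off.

$656.88

Payment period 1: opening $8,004.42; interest $55.82 → $8,060.24; payment $1,906.66; balance $6,153.58
Payment period 2: opening $6,153.58; interest $55.82 → $6,209.40; payment $1,906.66; balance $4,302.74
Payment period 3: opening $4,302.74; interest $55.82 → $4,358.56; payment $1,906.66; balance $2,451.90
Payment period 4: opening $2,451.90; interest $55.82 → $2,507.72; payment $1,906.66; balance $601.06
Payment period 5: opening $601.06; interest $55.82 → $656.88; payment $656.88; balance $0.00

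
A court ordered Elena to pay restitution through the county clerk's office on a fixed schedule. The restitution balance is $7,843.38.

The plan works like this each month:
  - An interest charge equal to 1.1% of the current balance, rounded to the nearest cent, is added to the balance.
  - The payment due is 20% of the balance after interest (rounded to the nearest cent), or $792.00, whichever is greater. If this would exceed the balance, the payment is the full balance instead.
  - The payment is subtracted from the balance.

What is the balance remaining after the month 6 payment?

$1,837.89

# | Opening | Interest | Payment | End bal
1 | $7,843.38 | $86.28 | $1,585.93 | $6,343.73
2 | $6,343.73 | $69.78 | $1,282.70 | $5,130.81
3 | $5,130.81 | $56.44 | $1,037.45 | $4,149.80
4 | $4,149.80 | $45.65 | $839.09 | $3,356.36
5 | $3,356.36 | $36.92 | $792.00 | $2,601.28
6 | $2,601.28 | $28.61 | $792.00 | $1,837.89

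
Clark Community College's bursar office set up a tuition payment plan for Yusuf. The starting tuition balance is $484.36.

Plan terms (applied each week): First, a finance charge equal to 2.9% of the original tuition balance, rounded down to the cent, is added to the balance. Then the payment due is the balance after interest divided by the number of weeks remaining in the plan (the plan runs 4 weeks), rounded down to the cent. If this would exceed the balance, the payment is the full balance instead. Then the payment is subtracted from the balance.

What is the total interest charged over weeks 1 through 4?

$56.16

Week 1: $484.36 +$14.04 interest = $498.40; pay $124.60 → $373.80
Week 2: $373.80 +$14.04 interest = $387.84; pay $129.28 → $258.56
Week 3: $258.56 +$14.04 interest = $272.60; pay $136.30 → $136.30
Week 4: $136.30 +$14.04 interest = $150.34; pay $150.34 → $0.00
Total interest: $14.04 + $14.04 + $14.04 + $14.04 = $56.16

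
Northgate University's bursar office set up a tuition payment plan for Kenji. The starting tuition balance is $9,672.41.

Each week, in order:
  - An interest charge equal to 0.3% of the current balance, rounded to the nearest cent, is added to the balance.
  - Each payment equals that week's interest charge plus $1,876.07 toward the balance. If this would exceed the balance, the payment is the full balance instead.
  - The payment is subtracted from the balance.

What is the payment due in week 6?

Week 1: opening $9,672.41; interest $29.02 → $9,701.43; payment $1,905.09; balance $7,796.34
Week 2: opening $7,796.34; interest $23.39 → $7,819.73; payment $1,899.46; balance $5,920.27
Week 3: opening $5,920.27; interest $17.76 → $5,938.03; payment $1,893.83; balance $4,044.20
Week 4: opening $4,044.20; interest $12.13 → $4,056.33; payment $1,888.20; balance $2,168.13
Week 5: opening $2,168.13; interest $6.50 → $2,174.63; payment $1,882.57; balance $292.06
Week 6: opening $292.06; interest $0.88 → $292.94; payment $292.94; balance $0.00

$292.94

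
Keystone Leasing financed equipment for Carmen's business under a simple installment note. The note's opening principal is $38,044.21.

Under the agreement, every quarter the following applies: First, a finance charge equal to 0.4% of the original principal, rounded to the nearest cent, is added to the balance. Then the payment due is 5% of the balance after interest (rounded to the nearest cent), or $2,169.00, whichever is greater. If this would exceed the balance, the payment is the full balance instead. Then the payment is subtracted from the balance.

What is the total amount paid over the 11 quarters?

Quarter 1: $38,044.21 +$152.18 interest = $38,196.39; pay $2,169.00 → $36,027.39
Quarter 2: $36,027.39 +$152.18 interest = $36,179.57; pay $2,169.00 → $34,010.57
Quarter 3: $34,010.57 +$152.18 interest = $34,162.75; pay $2,169.00 → $31,993.75
Quarter 4: $31,993.75 +$152.18 interest = $32,145.93; pay $2,169.00 → $29,976.93
Quarter 5: $29,976.93 +$152.18 interest = $30,129.11; pay $2,169.00 → $27,960.11
Quarter 6: $27,960.11 +$152.18 interest = $28,112.29; pay $2,169.00 → $25,943.29
Quarter 7: $25,943.29 +$152.18 interest = $26,095.47; pay $2,169.00 → $23,926.47
Quarter 8: $23,926.47 +$152.18 interest = $24,078.65; pay $2,169.00 → $21,909.65
Quarter 9: $21,909.65 +$152.18 interest = $22,061.83; pay $2,169.00 → $19,892.83
Quarter 10: $19,892.83 +$152.18 interest = $20,045.01; pay $2,169.00 → $17,876.01
Quarter 11: $17,876.01 +$152.18 interest = $18,028.19; pay $2,169.00 → $15,859.19
Total paid: $23,859.00

$23,859.00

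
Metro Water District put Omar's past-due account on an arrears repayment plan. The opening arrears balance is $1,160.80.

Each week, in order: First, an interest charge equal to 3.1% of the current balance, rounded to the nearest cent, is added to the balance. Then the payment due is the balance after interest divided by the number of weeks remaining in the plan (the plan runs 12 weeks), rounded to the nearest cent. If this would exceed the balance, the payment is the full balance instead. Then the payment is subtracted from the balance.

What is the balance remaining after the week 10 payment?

$262.54

Week 1: opening $1,160.80; interest $35.98 → $1,196.78; payment $99.73; balance $1,097.05
Week 2: opening $1,097.05; interest $34.01 → $1,131.06; payment $102.82; balance $1,028.24
Week 3: opening $1,028.24; interest $31.88 → $1,060.12; payment $106.01; balance $954.11
Week 4: opening $954.11; interest $29.58 → $983.69; payment $109.30; balance $874.39
Week 5: opening $874.39; interest $27.11 → $901.50; payment $112.69; balance $788.81
Week 6: opening $788.81; interest $24.45 → $813.26; payment $116.18; balance $697.08
Week 7: opening $697.08; interest $21.61 → $718.69; payment $119.78; balance $598.91
Week 8: opening $598.91; interest $18.57 → $617.48; payment $123.50; balance $493.98
Week 9: opening $493.98; interest $15.31 → $509.29; payment $127.32; balance $381.97
Week 10: opening $381.97; interest $11.84 → $393.81; payment $131.27; balance $262.54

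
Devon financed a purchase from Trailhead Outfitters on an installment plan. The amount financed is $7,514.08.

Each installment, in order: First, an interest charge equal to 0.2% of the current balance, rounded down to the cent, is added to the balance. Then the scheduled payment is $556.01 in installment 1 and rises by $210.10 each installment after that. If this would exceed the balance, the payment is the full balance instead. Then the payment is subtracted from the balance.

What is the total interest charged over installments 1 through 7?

$67.63

Installment 1: $7,514.08 +$15.02 interest = $7,529.10; pay $556.01 → $6,973.09
Installment 2: $6,973.09 +$13.94 interest = $6,987.03; pay $766.11 → $6,220.92
Installment 3: $6,220.92 +$12.44 interest = $6,233.36; pay $976.21 → $5,257.15
Installment 4: $5,257.15 +$10.51 interest = $5,267.66; pay $1,186.31 → $4,081.35
Installment 5: $4,081.35 +$8.16 interest = $4,089.51; pay $1,396.41 → $2,693.10
Installment 6: $2,693.10 +$5.38 interest = $2,698.48; pay $1,606.51 → $1,091.97
Installment 7: $1,091.97 +$2.18 interest = $1,094.15; pay $1,094.15 → $0.00
Total interest: $15.02 + $13.94 + $12.44 + $10.51 + $8.16 + $5.38 + $2.18 = $67.63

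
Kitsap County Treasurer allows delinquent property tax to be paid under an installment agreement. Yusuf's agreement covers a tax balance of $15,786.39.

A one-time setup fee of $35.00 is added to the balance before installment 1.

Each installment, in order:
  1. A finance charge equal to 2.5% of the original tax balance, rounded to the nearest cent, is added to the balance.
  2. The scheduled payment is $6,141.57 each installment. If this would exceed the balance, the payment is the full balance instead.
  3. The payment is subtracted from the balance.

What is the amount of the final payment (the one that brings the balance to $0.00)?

$4,722.23

# | Opening | Interest | Payment | End bal
1 | $15,821.39 | $394.66 | $6,141.57 | $10,074.48
2 | $10,074.48 | $394.66 | $6,141.57 | $4,327.57
3 | $4,327.57 | $394.66 | $4,722.23 | $0.00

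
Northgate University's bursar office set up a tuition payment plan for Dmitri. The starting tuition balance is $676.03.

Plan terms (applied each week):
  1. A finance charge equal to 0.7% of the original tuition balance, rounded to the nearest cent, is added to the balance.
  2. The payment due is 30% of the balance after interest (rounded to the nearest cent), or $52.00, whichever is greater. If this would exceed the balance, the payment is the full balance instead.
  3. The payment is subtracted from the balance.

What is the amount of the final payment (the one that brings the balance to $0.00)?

Week 1: $676.03 +$4.73 interest = $680.76; pay $204.23 → $476.53
Week 2: $476.53 +$4.73 interest = $481.26; pay $144.38 → $336.88
Week 3: $336.88 +$4.73 interest = $341.61; pay $102.48 → $239.13
Week 4: $239.13 +$4.73 interest = $243.86; pay $73.16 → $170.70
Week 5: $170.70 +$4.73 interest = $175.43; pay $52.63 → $122.80
Week 6: $122.80 +$4.73 interest = $127.53; pay $52.00 → $75.53
Week 7: $75.53 +$4.73 interest = $80.26; pay $52.00 → $28.26
Week 8: $28.26 +$4.73 interest = $32.99; pay $32.99 → $0.00

$32.99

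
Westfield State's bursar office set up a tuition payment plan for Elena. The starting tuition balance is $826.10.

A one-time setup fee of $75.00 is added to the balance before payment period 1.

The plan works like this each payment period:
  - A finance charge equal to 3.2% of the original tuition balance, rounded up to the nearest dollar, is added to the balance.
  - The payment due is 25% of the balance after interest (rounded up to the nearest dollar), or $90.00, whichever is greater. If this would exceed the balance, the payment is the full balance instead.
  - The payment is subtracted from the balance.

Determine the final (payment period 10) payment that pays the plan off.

# | Opening | Interest | Payment | End bal
1 | $901.10 | $27.00 | $233.00 | $695.10
2 | $695.10 | $27.00 | $181.00 | $541.10
3 | $541.10 | $27.00 | $143.00 | $425.10
4 | $425.10 | $27.00 | $114.00 | $338.10
5 | $338.10 | $27.00 | $92.00 | $273.10
6 | $273.10 | $27.00 | $90.00 | $210.10
7 | $210.10 | $27.00 | $90.00 | $147.10
8 | $147.10 | $27.00 | $90.00 | $84.10
9 | $84.10 | $27.00 | $90.00 | $21.10
10 | $21.10 | $27.00 | $48.10 | $0.00

$48.10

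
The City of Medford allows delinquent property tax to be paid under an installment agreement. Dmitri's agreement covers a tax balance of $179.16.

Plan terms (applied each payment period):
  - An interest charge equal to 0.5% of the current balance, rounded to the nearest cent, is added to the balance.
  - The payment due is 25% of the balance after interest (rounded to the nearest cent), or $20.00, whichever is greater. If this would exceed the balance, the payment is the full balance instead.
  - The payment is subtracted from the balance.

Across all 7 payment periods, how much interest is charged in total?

$3.04

# | Opening | Interest | Payment | End bal
1 | $179.16 | $0.90 | $45.02 | $135.04
2 | $135.04 | $0.68 | $33.93 | $101.79
3 | $101.79 | $0.51 | $25.58 | $76.72
4 | $76.72 | $0.38 | $20.00 | $57.10
5 | $57.10 | $0.29 | $20.00 | $37.39
6 | $37.39 | $0.19 | $20.00 | $17.58
7 | $17.58 | $0.09 | $17.67 | $0.00
Total interest: $0.90 + $0.68 + $0.51 + $0.38 + $0.29 + $0.19 + $0.09 = $3.04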